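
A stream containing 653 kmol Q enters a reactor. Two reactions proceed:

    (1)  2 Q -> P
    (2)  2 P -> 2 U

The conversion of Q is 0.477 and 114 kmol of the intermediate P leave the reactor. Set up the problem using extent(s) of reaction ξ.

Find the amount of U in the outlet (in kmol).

Conversion of Q: Q consumed = 2ξ₁ = 0.477 × 653 → ξ₁ = 155.7 kmol.
P balance: n_P = 0 + 1ξ₁ − 2ξ₂ = 114 → ξ₂ = (1·155.7 − 114)/2 = 20.87 kmol.
Outlet amounts (n = n₀ + Σ ν·ξ):
  Q: 653 − 2(155.7) = 341.5
  P: 0 + 1(155.7) − 2(20.87) = 114
  U: 0 + 2(20.87) = 41.74

41.7 kmol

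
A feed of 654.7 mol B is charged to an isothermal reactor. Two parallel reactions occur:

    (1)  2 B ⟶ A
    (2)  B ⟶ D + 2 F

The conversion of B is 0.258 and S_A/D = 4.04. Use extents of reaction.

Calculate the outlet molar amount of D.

18.6 mol

Conversion of B: B consumed = 0.258 × 654.7 = 168.9 mol = 2ξ₁ + 1ξ₂.
Selectivity: 1ξ₁ / (1ξ₂) = 4.04 → ξ₁ = 4.04 ξ₂.
Substitute: (2·4.04 + 1) ξ₂ = 168.9 → ξ₂ = 18.6 mol, ξ₁ = 75.15 mol.
Outlet amounts (n = n₀ + Σ ν·ξ):
  B: 654.7 − 2(75.15) − 1(18.6) = 485.8
  A: 0 + 1(75.15) = 75.15
  D: 0 + 1(18.6) = 18.6
  F: 0 + 2(18.6) = 37.21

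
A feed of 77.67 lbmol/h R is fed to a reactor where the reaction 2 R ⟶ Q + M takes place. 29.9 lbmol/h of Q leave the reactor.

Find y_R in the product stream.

0.23

For Q: n = n₀ + 1ξ → 29.9 = 0 + 1ξ, giving ξ = 29.9 lbmol/h.
Outlet amounts (n = n₀ + ν ξ):
  R: 77.67 − 2(29.9) = 17.87
  Q: 0 + 1(29.9) = 29.9
  M: 0 + 1(29.9) = 29.9
Total out = 77.67 lbmol/h; y_R = 17.87 / 77.67 = 0.2301.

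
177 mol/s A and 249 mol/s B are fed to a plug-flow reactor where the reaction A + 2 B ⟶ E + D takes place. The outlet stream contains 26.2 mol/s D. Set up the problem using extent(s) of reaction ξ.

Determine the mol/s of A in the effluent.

For D: n = n₀ + 1ξ → 26.2 = 0 + 1ξ, giving ξ = 26.2 mol/s.
Outlet amounts (n = n₀ + ν ξ):
  A: 177 − 1(26.2) = 150.8
  B: 249 − 2(26.2) = 196.6
  E: 0 + 1(26.2) = 26.2
  D: 0 + 1(26.2) = 26.2

151 mol/s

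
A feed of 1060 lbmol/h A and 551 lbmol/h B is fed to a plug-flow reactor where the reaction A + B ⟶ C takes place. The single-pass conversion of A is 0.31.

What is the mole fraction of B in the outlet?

0.173

A reacted = 0.31 × 1060 = 328.6 lbmol/h; ν_A = −1, so ξ = 328.6/1 = 328.6 lbmol/h.
Outlet amounts (n = n₀ + ν ξ):
  A: 1060 − 1(328.6) = 731.4
  B: 551 − 1(328.6) = 222.4
  C: 0 + 1(328.6) = 328.6
Total out = 1282 lbmol/h; y_B = 222.4 / 1282 = 0.1734.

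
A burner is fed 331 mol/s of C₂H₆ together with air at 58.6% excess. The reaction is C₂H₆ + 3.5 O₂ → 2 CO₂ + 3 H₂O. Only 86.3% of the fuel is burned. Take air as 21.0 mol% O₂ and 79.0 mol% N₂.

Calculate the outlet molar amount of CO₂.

Stoichiometric O₂ = 3.5 × 331 = 1158 mol/s; O₂ fed = 1158 × 1.586 = 1837 mol/s.
N₂ fed = 1837 × 79/21 = 6912 mol/s.
Fuel reacted = 0.863 × 331 → ξ = 285.7 mol/s.
Outlet (n = n₀ + ν ξ):
  C₂H₆: 331 − 1(285.7) = 45.35
  O₂: 1837 − 3.5(285.7) = 837.6
  N₂: 6912 (inert)
  CO₂: 0 + 2(285.7) = 571.3
  H₂O: 0 + 3(285.7) = 857

571 mol/s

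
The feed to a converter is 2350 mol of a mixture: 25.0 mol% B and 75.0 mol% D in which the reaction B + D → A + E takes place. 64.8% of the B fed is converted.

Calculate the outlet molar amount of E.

B reacted = 0.648 × 587.5 = 380.7 mol; ν_B = −1, so ξ = 380.7/1 = 380.7 mol.
Outlet amounts (n = n₀ + ν ξ):
  B: 587.5 − 1(380.7) = 206.8
  D: 1762 − 1(380.7) = 1382
  A: 0 + 1(380.7) = 380.7
  E: 0 + 1(380.7) = 380.7

381 mol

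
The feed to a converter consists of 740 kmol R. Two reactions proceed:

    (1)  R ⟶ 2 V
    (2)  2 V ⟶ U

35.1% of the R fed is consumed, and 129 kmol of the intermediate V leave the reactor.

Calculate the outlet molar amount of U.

Conversion of R: R consumed = 1ξ₁ = 0.351 × 740 → ξ₁ = 259.7 kmol.
V balance: n_V = 0 + 2ξ₁ − 2ξ₂ = 129 → ξ₂ = (2·259.7 − 129)/2 = 195.2 kmol.
Outlet amounts (n = n₀ + Σ ν·ξ):
  R: 740 − 1(259.7) = 480.3
  V: 0 + 2(259.7) − 2(195.2) = 129
  U: 0 + 1(195.2) = 195.2

195 kmol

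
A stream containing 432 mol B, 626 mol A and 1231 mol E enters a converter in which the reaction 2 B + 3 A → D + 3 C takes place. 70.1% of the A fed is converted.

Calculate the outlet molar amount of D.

146 mol

A reacted = 0.701 × 626 = 438.8 mol; ν_A = −3, so ξ = 438.8/3 = 146.3 mol.
Outlet amounts (n = n₀ + ν ξ):
  B: 432 − 2(146.3) = 139.4
  A: 626 − 3(146.3) = 187.2
  D: 0 + 1(146.3) = 146.3
  C: 0 + 3(146.3) = 438.8
  E: 1231 (inert)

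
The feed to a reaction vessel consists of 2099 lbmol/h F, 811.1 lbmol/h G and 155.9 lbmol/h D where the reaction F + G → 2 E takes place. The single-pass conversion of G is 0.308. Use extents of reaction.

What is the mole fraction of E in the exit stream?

G reacted = 0.308 × 811.1 = 249.8 lbmol/h; ν_G = −1, so ξ = 249.8/1 = 249.8 lbmol/h.
Outlet amounts (n = n₀ + ν ξ):
  F: 2099 − 1(249.8) = 1849
  G: 811.1 − 1(249.8) = 561.3
  E: 0 + 2(249.8) = 499.6
  D: 155.9 (inert)
Total out = 3066 lbmol/h; y_E = 499.6 / 3066 = 0.163.

0.163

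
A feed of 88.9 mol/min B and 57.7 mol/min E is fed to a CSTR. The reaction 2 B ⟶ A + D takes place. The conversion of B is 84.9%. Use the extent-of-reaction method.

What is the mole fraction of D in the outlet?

B reacted = 0.849 × 88.9 = 75.48 mol/min; ν_B = −2, so ξ = 75.48/2 = 37.74 mol/min.
Outlet amounts (n = n₀ + ν ξ):
  B: 88.9 − 2(37.74) = 13.42
  A: 0 + 1(37.74) = 37.74
  D: 0 + 1(37.74) = 37.74
  E: 57.7 (inert)
Total out = 146.6 mol/min; y_D = 37.74 / 146.6 = 0.2574.

0.257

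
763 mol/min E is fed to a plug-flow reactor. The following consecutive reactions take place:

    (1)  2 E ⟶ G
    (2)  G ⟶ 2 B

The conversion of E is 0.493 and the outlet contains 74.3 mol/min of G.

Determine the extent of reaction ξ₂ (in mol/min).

ξ₂ = 114 mol/min

Conversion of E: E consumed = 2ξ₁ = 0.493 × 763 → ξ₁ = 188.1 mol/min.
G balance: n_G = 0 + 1ξ₁ − 1ξ₂ = 74.3 → ξ₂ = (1·188.1 − 74.3)/1 = 113.8 mol/min.
Outlet amounts (n = n₀ + Σ ν·ξ):
  E: 763 − 2(188.1) = 386.8
  G: 0 + 1(188.1) − 1(113.8) = 74.3
  B: 0 + 2(113.8) = 227.6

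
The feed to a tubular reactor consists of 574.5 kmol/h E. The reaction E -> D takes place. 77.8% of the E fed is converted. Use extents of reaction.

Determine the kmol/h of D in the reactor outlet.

447 kmol/h

E reacted = 0.778 × 574.5 = 447 kmol/h; ν_E = −1, so ξ = 447/1 = 447 kmol/h.
Outlet amounts (n = n₀ + ν ξ):
  E: 574.5 − 1(447) = 127.5
  D: 0 + 1(447) = 447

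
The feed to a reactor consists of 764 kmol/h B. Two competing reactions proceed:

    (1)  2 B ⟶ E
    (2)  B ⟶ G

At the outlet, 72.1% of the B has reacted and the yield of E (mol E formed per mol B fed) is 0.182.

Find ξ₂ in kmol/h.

ξ₂ = 273 kmol/h

Yield of E: 1ξ₁ / 764 = 0.182 → ξ₁ = 139 kmol/h.
Conversion of B: 2ξ₁ + 1ξ₂ = 0.721 × 764 = 550.8 → ξ₂ = 272.7 kmol/h.
Outlet amounts (n = n₀ + Σ ν·ξ):
  B: 764 − 2(139) − 1(272.7) = 213.2
  E: 0 + 1(139) = 139
  G: 0 + 1(272.7) = 272.7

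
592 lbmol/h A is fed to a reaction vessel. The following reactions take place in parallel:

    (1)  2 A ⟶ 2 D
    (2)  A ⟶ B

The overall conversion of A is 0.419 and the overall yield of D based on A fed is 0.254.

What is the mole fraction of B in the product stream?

Yield of D: 2ξ₁ / 592 = 0.254 → ξ₁ = 75.18 lbmol/h.
Conversion of A: 2ξ₁ + 1ξ₂ = 0.419 × 592 = 248 → ξ₂ = 97.68 lbmol/h.
Outlet amounts (n = n₀ + Σ ν·ξ):
  A: 592 − 2(75.18) − 1(97.68) = 344
  D: 0 + 2(75.18) = 150.4
  B: 0 + 1(97.68) = 97.68
Total out = 592 lbmol/h; y_B = 97.68 / 592 = 0.165.

0.165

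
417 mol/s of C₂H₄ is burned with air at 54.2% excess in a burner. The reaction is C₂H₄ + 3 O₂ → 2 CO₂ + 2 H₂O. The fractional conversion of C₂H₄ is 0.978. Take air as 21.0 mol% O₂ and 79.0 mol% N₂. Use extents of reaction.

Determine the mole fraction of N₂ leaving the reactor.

0.756

Stoichiometric O₂ = 3 × 417 = 1251 mol/s; O₂ fed = 1251 × 1.542 = 1929 mol/s.
N₂ fed = 1929 × 79/21 = 7257 mol/s.
Fuel reacted = 0.978 × 417 → ξ = 407.8 mol/s.
Outlet (n = n₀ + ν ξ):
  C₂H₄: 417 − 1(407.8) = 9.174
  O₂: 1929 − 3(407.8) = 705.6
  N₂: 7257 (inert)
  CO₂: 0 + 2(407.8) = 815.7
  H₂O: 0 + 2(407.8) = 815.7
Total out = 9603 mol/s; y_N₂ = 7257 / 9603 = 0.7557.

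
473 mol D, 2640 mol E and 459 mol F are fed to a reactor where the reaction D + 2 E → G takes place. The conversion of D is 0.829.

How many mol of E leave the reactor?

D reacted = 0.829 × 473 = 392.1 mol; ν_D = −1, so ξ = 392.1/1 = 392.1 mol.
Outlet amounts (n = n₀ + ν ξ):
  D: 473 − 1(392.1) = 80.88
  E: 2640 − 2(392.1) = 1856
  G: 0 + 1(392.1) = 392.1
  F: 459 (inert)

1860 mol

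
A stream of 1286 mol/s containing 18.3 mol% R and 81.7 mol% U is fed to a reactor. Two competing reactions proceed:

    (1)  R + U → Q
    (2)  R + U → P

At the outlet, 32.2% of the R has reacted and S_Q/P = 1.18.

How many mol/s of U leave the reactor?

975 mol/s

Conversion of R: R consumed = 0.322 × 235.3 = 75.78 mol/s = 1ξ₁ + 1ξ₂.
Selectivity: 1ξ₁ / (1ξ₂) = 1.18 → ξ₁ = 1.18 ξ₂.
Substitute: (1·1.18 + 1) ξ₂ = 75.78 → ξ₂ = 34.76 mol/s, ξ₁ = 41.02 mol/s.
Outlet amounts (n = n₀ + Σ ν·ξ):
  R: 235.3 − 1(41.02) − 1(34.76) = 159.6
  U: 1051 − 1(41.02) − 1(34.76) = 974.9
  Q: 0 + 1(41.02) = 41.02
  P: 0 + 1(34.76) = 34.76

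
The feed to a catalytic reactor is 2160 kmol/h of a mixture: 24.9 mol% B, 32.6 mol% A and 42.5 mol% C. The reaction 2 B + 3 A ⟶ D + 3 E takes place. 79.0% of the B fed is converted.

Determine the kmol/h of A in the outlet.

66.8 kmol/h

B reacted = 0.79 × 537.8 = 424.9 kmol/h; ν_B = −2, so ξ = 424.9/2 = 212.4 kmol/h.
Outlet amounts (n = n₀ + ν ξ):
  B: 537.8 − 2(212.4) = 112.9
  A: 704.2 − 3(212.4) = 66.82
  D: 0 + 1(212.4) = 212.4
  E: 0 + 3(212.4) = 637.3
  C: 918 (inert)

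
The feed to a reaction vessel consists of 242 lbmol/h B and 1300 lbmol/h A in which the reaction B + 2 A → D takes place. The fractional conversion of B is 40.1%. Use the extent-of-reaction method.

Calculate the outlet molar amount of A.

B reacted = 0.401 × 242 = 97.04 lbmol/h; ν_B = −1, so ξ = 97.04/1 = 97.04 lbmol/h.
Outlet amounts (n = n₀ + ν ξ):
  B: 242 − 1(97.04) = 145
  A: 1300 − 2(97.04) = 1106
  D: 0 + 1(97.04) = 97.04

1110 lbmol/h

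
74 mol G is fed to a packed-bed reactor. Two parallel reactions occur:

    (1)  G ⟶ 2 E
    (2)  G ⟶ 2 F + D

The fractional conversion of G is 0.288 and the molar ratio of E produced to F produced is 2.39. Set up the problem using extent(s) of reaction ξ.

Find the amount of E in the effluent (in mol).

30.1 mol

Conversion of G: G consumed = 0.288 × 74 = 21.31 mol = 1ξ₁ + 1ξ₂.
Selectivity: 2ξ₁ / (2ξ₂) = 2.39 → ξ₁ = 2.39 ξ₂.
Substitute: (1·2.39 + 1) ξ₂ = 21.31 → ξ₂ = 6.287 mol, ξ₁ = 15.03 mol.
Outlet amounts (n = n₀ + Σ ν·ξ):
  G: 74 − 1(15.03) − 1(6.287) = 52.69
  E: 0 + 2(15.03) = 30.05
  F: 0 + 2(6.287) = 12.57
  D: 0 + 1(6.287) = 6.287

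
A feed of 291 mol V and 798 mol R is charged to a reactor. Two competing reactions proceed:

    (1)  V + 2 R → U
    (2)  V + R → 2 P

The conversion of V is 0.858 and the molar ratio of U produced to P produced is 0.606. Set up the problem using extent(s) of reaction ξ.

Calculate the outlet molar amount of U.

Conversion of V: V consumed = 0.858 × 291 = 249.7 mol = 1ξ₁ + 1ξ₂.
Selectivity: 1ξ₁ / (2ξ₂) = 0.606 → ξ₁ = 1.212 ξ₂.
Substitute: (1·1.212 + 1) ξ₂ = 249.7 → ξ₂ = 112.9 mol, ξ₁ = 136.8 mol.
Outlet amounts (n = n₀ + Σ ν·ξ):
  V: 291 − 1(136.8) − 1(112.9) = 41.32
  R: 798 − 2(136.8) − 1(112.9) = 411.5
  U: 0 + 1(136.8) = 136.8
  P: 0 + 2(112.9) = 225.7

137 mol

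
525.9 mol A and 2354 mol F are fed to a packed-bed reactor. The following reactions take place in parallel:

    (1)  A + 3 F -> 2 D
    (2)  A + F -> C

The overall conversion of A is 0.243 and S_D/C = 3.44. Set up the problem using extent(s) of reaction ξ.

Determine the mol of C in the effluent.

47 mol

Conversion of A: A consumed = 0.243 × 525.9 = 127.8 mol = 1ξ₁ + 1ξ₂.
Selectivity: 2ξ₁ / (1ξ₂) = 3.44 → ξ₁ = 1.72 ξ₂.
Substitute: (1·1.72 + 1) ξ₂ = 127.8 → ξ₂ = 46.98 mol, ξ₁ = 80.81 mol.
Outlet amounts (n = n₀ + Σ ν·ξ):
  A: 525.9 − 1(80.81) − 1(46.98) = 398.1
  F: 2354 − 3(80.81) − 1(46.98) = 2065
  D: 0 + 2(80.81) = 161.6
  C: 0 + 1(46.98) = 46.98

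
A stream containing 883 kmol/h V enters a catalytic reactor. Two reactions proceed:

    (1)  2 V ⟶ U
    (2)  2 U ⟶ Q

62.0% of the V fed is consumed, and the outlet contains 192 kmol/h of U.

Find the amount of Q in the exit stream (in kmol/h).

Conversion of V: V consumed = 2ξ₁ = 0.62 × 883 → ξ₁ = 273.7 kmol/h.
U balance: n_U = 0 + 1ξ₁ − 2ξ₂ = 192 → ξ₂ = (1·273.7 − 192)/2 = 40.87 kmol/h.
Outlet amounts (n = n₀ + Σ ν·ξ):
  V: 883 − 2(273.7) = 335.5
  U: 0 + 1(273.7) − 2(40.87) = 192
  Q: 0 + 1(40.87) = 40.87

40.9 kmol/h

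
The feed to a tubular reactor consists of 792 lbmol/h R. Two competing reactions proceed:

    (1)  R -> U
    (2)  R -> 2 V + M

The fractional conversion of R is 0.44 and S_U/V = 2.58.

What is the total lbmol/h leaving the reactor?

Conversion of R: R consumed = 0.44 × 792 = 348.5 lbmol/h = 1ξ₁ + 1ξ₂.
Selectivity: 1ξ₁ / (2ξ₂) = 2.58 → ξ₁ = 5.16 ξ₂.
Substitute: (1·5.16 + 1) ξ₂ = 348.5 → ξ₂ = 56.57 lbmol/h, ξ₁ = 291.9 lbmol/h.
Outlet amounts (n = n₀ + Σ ν·ξ):
  R: 792 − 1(291.9) − 1(56.57) = 443.5
  U: 0 + 1(291.9) = 291.9
  V: 0 + 2(56.57) = 113.1
  M: 0 + 1(56.57) = 56.57
Total out = 443.5 + 291.9 + 113.1 + 56.57 = 905.1 lbmol/h.

905 lbmol/h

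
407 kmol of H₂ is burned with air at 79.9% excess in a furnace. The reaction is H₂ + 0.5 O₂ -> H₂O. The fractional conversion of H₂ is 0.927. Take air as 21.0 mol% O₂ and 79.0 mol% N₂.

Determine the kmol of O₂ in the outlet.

Stoichiometric O₂ = 0.5 × 407 = 203.5 kmol; O₂ fed = 203.5 × 1.799 = 366.1 kmol.
N₂ fed = 366.1 × 79/21 = 1377 kmol.
Fuel reacted = 0.927 × 407 → ξ = 377.3 kmol.
Outlet (n = n₀ + ν ξ):
  H₂: 407 − 1(377.3) = 29.71
  O₂: 366.1 − 0.5(377.3) = 177.5
  N₂: 1377 (inert)
  H₂O: 0 + 1(377.3) = 377.3

177 kmol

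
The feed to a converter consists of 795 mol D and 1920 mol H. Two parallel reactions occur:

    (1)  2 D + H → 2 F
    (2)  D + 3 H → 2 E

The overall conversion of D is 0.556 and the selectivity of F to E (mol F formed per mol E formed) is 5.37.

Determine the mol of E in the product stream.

Conversion of D: D consumed = 0.556 × 795 = 442 mol = 2ξ₁ + 1ξ₂.
Selectivity: 2ξ₁ / (2ξ₂) = 5.37 → ξ₁ = 5.37 ξ₂.
Substitute: (2·5.37 + 1) ξ₂ = 442 → ξ₂ = 37.65 mol, ξ₁ = 202.2 mol.
Outlet amounts (n = n₀ + Σ ν·ξ):
  D: 795 − 2(202.2) − 1(37.65) = 353
  H: 1920 − 1(202.2) − 3(37.65) = 1605
  F: 0 + 2(202.2) = 404.4
  E: 0 + 2(37.65) = 75.3

75.3 mol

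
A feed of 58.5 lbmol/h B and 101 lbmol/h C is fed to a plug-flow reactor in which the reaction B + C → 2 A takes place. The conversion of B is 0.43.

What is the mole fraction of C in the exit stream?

B reacted = 0.43 × 58.5 = 25.16 lbmol/h; ν_B = −1, so ξ = 25.16/1 = 25.16 lbmol/h.
Outlet amounts (n = n₀ + ν ξ):
  B: 58.5 − 1(25.16) = 33.34
  C: 101 − 1(25.16) = 75.84
  A: 0 + 2(25.16) = 50.31
Total out = 159.5 lbmol/h; y_C = 75.84 / 159.5 = 0.4755.

0.476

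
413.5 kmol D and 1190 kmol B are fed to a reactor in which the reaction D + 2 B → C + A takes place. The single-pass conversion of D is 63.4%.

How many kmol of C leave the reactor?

262 kmol

D reacted = 0.634 × 413.5 = 262.2 kmol; ν_D = −1, so ξ = 262.2/1 = 262.2 kmol.
Outlet amounts (n = n₀ + ν ξ):
  D: 413.5 − 1(262.2) = 151.3
  B: 1190 − 2(262.2) = 665.7
  C: 0 + 1(262.2) = 262.2
  A: 0 + 1(262.2) = 262.2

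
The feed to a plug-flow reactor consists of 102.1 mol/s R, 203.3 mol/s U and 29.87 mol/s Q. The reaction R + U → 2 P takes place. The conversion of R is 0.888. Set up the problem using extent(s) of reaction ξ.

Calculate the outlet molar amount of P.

181 mol/s

R reacted = 0.888 × 102.1 = 90.66 mol/s; ν_R = −1, so ξ = 90.66/1 = 90.66 mol/s.
Outlet amounts (n = n₀ + ν ξ):
  R: 102.1 − 1(90.66) = 11.44
  U: 203.3 − 1(90.66) = 112.6
  P: 0 + 2(90.66) = 181.3
  Q: 29.87 (inert)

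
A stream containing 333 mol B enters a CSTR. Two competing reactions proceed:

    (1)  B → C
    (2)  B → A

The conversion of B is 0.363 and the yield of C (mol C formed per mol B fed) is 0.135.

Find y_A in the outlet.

0.228

Yield of C: 1ξ₁ / 333 = 0.135 → ξ₁ = 44.96 mol.
Conversion of B: 1ξ₁ + 1ξ₂ = 0.363 × 333 = 120.9 → ξ₂ = 75.92 mol.
Outlet amounts (n = n₀ + Σ ν·ξ):
  B: 333 − 1(44.96) − 1(75.92) = 212.1
  C: 0 + 1(44.96) = 44.96
  A: 0 + 1(75.92) = 75.92
Total out = 333 mol; y_A = 75.92 / 333 = 0.228.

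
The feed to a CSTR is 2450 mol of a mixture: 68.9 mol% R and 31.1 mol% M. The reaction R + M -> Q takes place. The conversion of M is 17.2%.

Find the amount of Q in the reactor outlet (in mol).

131 mol

M reacted = 0.172 × 762 = 131.1 mol; ν_M = −1, so ξ = 131.1/1 = 131.1 mol.
Outlet amounts (n = n₀ + ν ξ):
  R: 1688 − 1(131.1) = 1557
  M: 762 − 1(131.1) = 630.9
  Q: 0 + 1(131.1) = 131.1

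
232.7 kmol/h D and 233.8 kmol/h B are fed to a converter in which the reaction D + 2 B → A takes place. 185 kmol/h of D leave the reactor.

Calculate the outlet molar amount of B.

138 kmol/h

For D: n = n₀ − 1ξ → 185 = 232.7 − 1ξ, giving ξ = 47.7 kmol/h.
Outlet amounts (n = n₀ + ν ξ):
  D: 232.7 − 1(47.7) = 185
  B: 233.8 − 2(47.7) = 138.4
  A: 0 + 1(47.7) = 47.7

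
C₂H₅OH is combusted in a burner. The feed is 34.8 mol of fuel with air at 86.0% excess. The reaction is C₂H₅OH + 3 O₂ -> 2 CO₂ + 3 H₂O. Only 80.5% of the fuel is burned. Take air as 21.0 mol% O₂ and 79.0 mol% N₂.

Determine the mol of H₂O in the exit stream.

84 mol

Stoichiometric O₂ = 3 × 34.8 = 104.4 mol; O₂ fed = 104.4 × 1.860 = 194.2 mol.
N₂ fed = 194.2 × 79/21 = 730.5 mol.
Fuel reacted = 0.805 × 34.8 → ξ = 28.01 mol.
Outlet (n = n₀ + ν ξ):
  C₂H₅OH: 34.8 − 1(28.01) = 6.786
  O₂: 194.2 − 3(28.01) = 110.1
  N₂: 730.5 (inert)
  CO₂: 0 + 2(28.01) = 56.03
  H₂O: 0 + 3(28.01) = 84.04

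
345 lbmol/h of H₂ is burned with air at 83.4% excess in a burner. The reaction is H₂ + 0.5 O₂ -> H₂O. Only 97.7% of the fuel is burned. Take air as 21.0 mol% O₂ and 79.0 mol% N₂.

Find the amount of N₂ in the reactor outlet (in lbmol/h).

Stoichiometric O₂ = 0.5 × 345 = 172.5 lbmol/h; O₂ fed = 172.5 × 1.834 = 316.4 lbmol/h.
N₂ fed = 316.4 × 79/21 = 1190 lbmol/h.
Fuel reacted = 0.977 × 345 → ξ = 337.1 lbmol/h.
Outlet (n = n₀ + ν ξ):
  H₂: 345 − 1(337.1) = 7.935
  O₂: 316.4 − 0.5(337.1) = 147.8
  N₂: 1190 (inert)
  H₂O: 0 + 1(337.1) = 337.1

1190 lbmol/h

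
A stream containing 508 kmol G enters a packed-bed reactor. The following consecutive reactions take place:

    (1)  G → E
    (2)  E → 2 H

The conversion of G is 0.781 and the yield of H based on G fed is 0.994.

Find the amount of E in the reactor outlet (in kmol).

144 kmol

Conversion of G: G consumed = 1ξ₁ = 0.781 × 508 → ξ₁ = 396.7 kmol.
Yield of H: 2ξ₂ / 508 = 0.994 → ξ₂ = 252.5 kmol.
Outlet amounts (n = n₀ + Σ ν·ξ):
  G: 508 − 1(396.7) = 111.3
  E: 0 + 1(396.7) − 1(252.5) = 144.3
  H: 0 + 2(252.5) = 505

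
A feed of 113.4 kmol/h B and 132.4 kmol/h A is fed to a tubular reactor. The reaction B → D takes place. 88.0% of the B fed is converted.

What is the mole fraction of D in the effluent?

0.406

B reacted = 0.88 × 113.4 = 99.79 kmol/h; ν_B = −1, so ξ = 99.79/1 = 99.79 kmol/h.
Outlet amounts (n = n₀ + ν ξ):
  B: 113.4 − 1(99.79) = 13.61
  D: 0 + 1(99.79) = 99.79
  A: 132.4 (inert)
Total out = 245.8 kmol/h; y_D = 99.79 / 245.8 = 0.406.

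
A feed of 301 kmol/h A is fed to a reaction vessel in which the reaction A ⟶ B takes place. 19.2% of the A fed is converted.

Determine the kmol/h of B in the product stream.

A reacted = 0.192 × 301 = 57.79 kmol/h; ν_A = −1, so ξ = 57.79/1 = 57.79 kmol/h.
Outlet amounts (n = n₀ + ν ξ):
  A: 301 − 1(57.79) = 243.2
  B: 0 + 1(57.79) = 57.79

57.8 kmol/h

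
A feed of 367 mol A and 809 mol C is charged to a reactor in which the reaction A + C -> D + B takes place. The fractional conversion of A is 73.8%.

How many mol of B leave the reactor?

A reacted = 0.738 × 367 = 270.8 mol; ν_A = −1, so ξ = 270.8/1 = 270.8 mol.
Outlet amounts (n = n₀ + ν ξ):
  A: 367 − 1(270.8) = 96.15
  C: 809 − 1(270.8) = 538.2
  D: 0 + 1(270.8) = 270.8
  B: 0 + 1(270.8) = 270.8

271 mol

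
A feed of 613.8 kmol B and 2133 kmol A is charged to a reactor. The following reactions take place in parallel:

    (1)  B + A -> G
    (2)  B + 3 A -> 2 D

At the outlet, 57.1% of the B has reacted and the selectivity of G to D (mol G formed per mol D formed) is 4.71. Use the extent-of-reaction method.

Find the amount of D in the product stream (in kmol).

Conversion of B: B consumed = 0.571 × 613.8 = 350.5 kmol = 1ξ₁ + 1ξ₂.
Selectivity: 1ξ₁ / (2ξ₂) = 4.71 → ξ₁ = 9.42 ξ₂.
Substitute: (1·9.42 + 1) ξ₂ = 350.5 → ξ₂ = 33.64 kmol, ξ₁ = 316.8 kmol.
Outlet amounts (n = n₀ + Σ ν·ξ):
  B: 613.8 − 1(316.8) − 1(33.64) = 263.3
  A: 2133 − 1(316.8) − 3(33.64) = 1715
  G: 0 + 1(316.8) = 316.8
  D: 0 + 2(33.64) = 67.27

67.3 kmol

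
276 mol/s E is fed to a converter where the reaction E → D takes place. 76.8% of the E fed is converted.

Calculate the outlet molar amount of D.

E reacted = 0.768 × 276 = 212 mol/s; ν_E = −1, so ξ = 212/1 = 212 mol/s.
Outlet amounts (n = n₀ + ν ξ):
  E: 276 − 1(212) = 64.03
  D: 0 + 1(212) = 212

212 mol/s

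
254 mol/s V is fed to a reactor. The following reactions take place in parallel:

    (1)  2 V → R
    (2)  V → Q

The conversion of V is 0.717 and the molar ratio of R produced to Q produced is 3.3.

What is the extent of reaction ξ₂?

ξ₂ = 24 mol/s

Conversion of V: V consumed = 0.717 × 254 = 182.1 mol/s = 2ξ₁ + 1ξ₂.
Selectivity: 1ξ₁ / (1ξ₂) = 3.3 → ξ₁ = 3.3 ξ₂.
Substitute: (2·3.3 + 1) ξ₂ = 182.1 → ξ₂ = 23.96 mol/s, ξ₁ = 79.08 mol/s.
Outlet amounts (n = n₀ + Σ ν·ξ):
  V: 254 − 2(79.08) − 1(23.96) = 71.88
  R: 0 + 1(79.08) = 79.08
  Q: 0 + 1(23.96) = 23.96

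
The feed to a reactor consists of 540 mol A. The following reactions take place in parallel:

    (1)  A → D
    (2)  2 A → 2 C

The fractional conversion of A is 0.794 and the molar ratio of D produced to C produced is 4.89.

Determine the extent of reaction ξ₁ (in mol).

ξ₁ = 356 mol

Conversion of A: A consumed = 0.794 × 540 = 428.8 mol = 1ξ₁ + 2ξ₂.
Selectivity: 1ξ₁ / (2ξ₂) = 4.89 → ξ₁ = 9.78 ξ₂.
Substitute: (1·9.78 + 2) ξ₂ = 428.8 → ξ₂ = 36.4 mol, ξ₁ = 356 mol.
Outlet amounts (n = n₀ + Σ ν·ξ):
  A: 540 − 1(356) − 2(36.4) = 111.2
  D: 0 + 1(356) = 356
  C: 0 + 2(36.4) = 72.79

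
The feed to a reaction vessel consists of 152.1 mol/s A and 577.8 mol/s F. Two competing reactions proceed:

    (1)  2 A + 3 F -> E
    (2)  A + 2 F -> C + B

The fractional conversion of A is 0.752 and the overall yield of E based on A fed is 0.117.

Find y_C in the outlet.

0.136

Yield of E: 1ξ₁ / 152.1 = 0.117 → ξ₁ = 17.8 mol/s.
Conversion of A: 2ξ₁ + 1ξ₂ = 0.752 × 152.1 = 114.4 → ξ₂ = 78.79 mol/s.
Outlet amounts (n = n₀ + Σ ν·ξ):
  A: 152.1 − 2(17.8) − 1(78.79) = 37.72
  F: 577.8 − 3(17.8) − 2(78.79) = 366.8
  E: 0 + 1(17.8) = 17.8
  C: 0 + 1(78.79) = 78.79
  B: 0 + 1(78.79) = 78.79
Total out = 579.9 mol/s; y_C = 78.79 / 579.9 = 0.1359.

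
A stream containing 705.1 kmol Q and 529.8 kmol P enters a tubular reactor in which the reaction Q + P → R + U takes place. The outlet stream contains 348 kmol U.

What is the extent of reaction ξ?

ξ = 348 kmol

For U: n = n₀ + 1ξ → 348 = 0 + 1ξ, giving ξ = 348 kmol.
Outlet amounts (n = n₀ + ν ξ):
  Q: 705.1 − 1(348) = 357.1
  P: 529.8 − 1(348) = 181.8
  R: 0 + 1(348) = 348
  U: 0 + 1(348) = 348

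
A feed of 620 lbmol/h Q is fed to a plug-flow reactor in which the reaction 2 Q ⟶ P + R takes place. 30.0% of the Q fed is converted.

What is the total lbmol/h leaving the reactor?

620 lbmol/h

Q reacted = 0.3 × 620 = 186 lbmol/h; ν_Q = −2, so ξ = 186/2 = 93 lbmol/h.
Outlet amounts (n = n₀ + ν ξ):
  Q: 620 − 2(93) = 434
  P: 0 + 1(93) = 93
  R: 0 + 1(93) = 93
Total out = 434 + 93 + 93 = 620 lbmol/h.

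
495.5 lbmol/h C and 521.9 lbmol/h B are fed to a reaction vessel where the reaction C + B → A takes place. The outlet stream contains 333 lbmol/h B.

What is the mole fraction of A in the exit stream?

0.228

For B: n = n₀ − 1ξ → 333 = 521.9 − 1ξ, giving ξ = 188.9 lbmol/h.
Outlet amounts (n = n₀ + ν ξ):
  C: 495.5 − 1(188.9) = 306.6
  B: 521.9 − 1(188.9) = 333
  A: 0 + 1(188.9) = 188.9
Total out = 828.5 lbmol/h; y_A = 188.9 / 828.5 = 0.228.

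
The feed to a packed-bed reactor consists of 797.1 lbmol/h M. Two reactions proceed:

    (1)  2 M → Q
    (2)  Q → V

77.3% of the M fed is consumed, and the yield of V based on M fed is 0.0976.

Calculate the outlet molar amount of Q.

230 lbmol/h

Conversion of M: M consumed = 2ξ₁ = 0.773 × 797.1 → ξ₁ = 308.1 lbmol/h.
Yield of V: 1ξ₂ / 797.1 = 0.0976 → ξ₂ = 77.8 lbmol/h.
Outlet amounts (n = n₀ + Σ ν·ξ):
  M: 797.1 − 2(308.1) = 180.9
  Q: 0 + 1(308.1) − 1(77.8) = 230.3
  V: 0 + 1(77.8) = 77.8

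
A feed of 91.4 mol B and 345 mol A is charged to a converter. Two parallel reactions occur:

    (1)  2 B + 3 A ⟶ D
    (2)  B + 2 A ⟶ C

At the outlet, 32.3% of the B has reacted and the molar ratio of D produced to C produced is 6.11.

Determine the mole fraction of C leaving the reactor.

Conversion of B: B consumed = 0.323 × 91.4 = 29.52 mol = 2ξ₁ + 1ξ₂.
Selectivity: 1ξ₁ / (1ξ₂) = 6.11 → ξ₁ = 6.11 ξ₂.
Substitute: (2·6.11 + 1) ξ₂ = 29.52 → ξ₂ = 2.233 mol, ξ₁ = 13.64 mol.
Outlet amounts (n = n₀ + Σ ν·ξ):
  B: 91.4 − 2(13.64) − 1(2.233) = 61.88
  A: 345 − 3(13.64) − 2(2.233) = 299.6
  D: 0 + 1(13.64) = 13.64
  C: 0 + 1(2.233) = 2.233
Total out = 377.4 mol; y_C = 2.233 / 377.4 = 0.005918.

0.00592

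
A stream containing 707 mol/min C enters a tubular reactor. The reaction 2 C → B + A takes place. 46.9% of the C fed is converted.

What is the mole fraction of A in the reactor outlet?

C reacted = 0.469 × 707 = 331.6 mol/min; ν_C = −2, so ξ = 331.6/2 = 165.8 mol/min.
Outlet amounts (n = n₀ + ν ξ):
  C: 707 − 2(165.8) = 375.4
  B: 0 + 1(165.8) = 165.8
  A: 0 + 1(165.8) = 165.8
Total out = 707 mol/min; y_A = 165.8 / 707 = 0.2345.

0.234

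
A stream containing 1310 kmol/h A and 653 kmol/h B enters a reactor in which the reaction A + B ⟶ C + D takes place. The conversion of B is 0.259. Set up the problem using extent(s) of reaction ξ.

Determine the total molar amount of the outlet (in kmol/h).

1960 kmol/h

B reacted = 0.259 × 653 = 169.1 kmol/h; ν_B = −1, so ξ = 169.1/1 = 169.1 kmol/h.
Outlet amounts (n = n₀ + ν ξ):
  A: 1310 − 1(169.1) = 1141
  B: 653 − 1(169.1) = 483.9
  C: 0 + 1(169.1) = 169.1
  D: 0 + 1(169.1) = 169.1
Total out = 1141 + 483.9 + 169.1 + 169.1 = 1963 kmol/h.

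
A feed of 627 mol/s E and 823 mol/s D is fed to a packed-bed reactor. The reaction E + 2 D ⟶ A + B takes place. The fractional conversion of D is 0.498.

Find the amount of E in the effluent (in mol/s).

D reacted = 0.498 × 823 = 409.9 mol/s; ν_D = −2, so ξ = 409.9/2 = 204.9 mol/s.
Outlet amounts (n = n₀ + ν ξ):
  E: 627 − 1(204.9) = 422.1
  D: 823 − 2(204.9) = 413.1
  A: 0 + 1(204.9) = 204.9
  B: 0 + 1(204.9) = 204.9

422 mol/s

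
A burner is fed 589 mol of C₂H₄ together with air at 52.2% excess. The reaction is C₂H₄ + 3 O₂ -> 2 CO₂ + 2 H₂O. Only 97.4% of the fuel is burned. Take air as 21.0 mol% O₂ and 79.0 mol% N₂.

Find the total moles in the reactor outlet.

Stoichiometric O₂ = 3 × 589 = 1767 mol; O₂ fed = 1767 × 1.522 = 2689 mol.
N₂ fed = 2689 × 79/21 = 10120 mol.
Fuel reacted = 0.974 × 589 → ξ = 573.7 mol.
Outlet (n = n₀ + ν ξ):
  C₂H₄: 589 − 1(573.7) = 15.31
  O₂: 2689 − 3(573.7) = 968.3
  N₂: 10120 (inert)
  CO₂: 0 + 2(573.7) = 1147
  H₂O: 0 + 2(573.7) = 1147
Total out = 15.31 + 968.3 + 10120 + 1147 + 1147 = 13400 mol.

13400 mol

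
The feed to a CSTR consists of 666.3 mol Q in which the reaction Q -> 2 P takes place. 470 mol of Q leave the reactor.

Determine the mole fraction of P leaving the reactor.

0.455

For Q: n = n₀ − 1ξ → 470 = 666.3 − 1ξ, giving ξ = 196.3 mol.
Outlet amounts (n = n₀ + ν ξ):
  Q: 666.3 − 1(196.3) = 470
  P: 0 + 2(196.3) = 392.6
Total out = 862.6 mol; y_P = 392.6 / 862.6 = 0.4551.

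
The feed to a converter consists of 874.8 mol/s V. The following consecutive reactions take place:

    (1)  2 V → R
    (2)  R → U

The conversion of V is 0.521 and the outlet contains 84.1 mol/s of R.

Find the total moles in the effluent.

647 mol/s

Conversion of V: V consumed = 2ξ₁ = 0.521 × 874.8 → ξ₁ = 227.9 mol/s.
R balance: n_R = 0 + 1ξ₁ − 1ξ₂ = 84.1 → ξ₂ = (1·227.9 − 84.1)/1 = 143.8 mol/s.
Outlet amounts (n = n₀ + Σ ν·ξ):
  V: 874.8 − 2(227.9) = 419
  R: 0 + 1(227.9) − 1(143.8) = 84.1
  U: 0 + 1(143.8) = 143.8
Total out = 419 + 84.1 + 143.8 = 646.9 mol/s.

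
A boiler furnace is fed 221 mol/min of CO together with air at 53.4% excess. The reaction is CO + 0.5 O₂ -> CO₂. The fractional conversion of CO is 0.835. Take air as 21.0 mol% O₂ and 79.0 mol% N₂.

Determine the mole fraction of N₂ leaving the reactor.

Stoichiometric O₂ = 0.5 × 221 = 110.5 mol/min; O₂ fed = 110.5 × 1.534 = 169.5 mol/min.
N₂ fed = 169.5 × 79/21 = 637.7 mol/min.
Fuel reacted = 0.835 × 221 → ξ = 184.5 mol/min.
Outlet (n = n₀ + ν ξ):
  CO: 221 − 1(184.5) = 36.47
  O₂: 169.5 − 0.5(184.5) = 77.24
  N₂: 637.7 (inert)
  CO₂: 0 + 1(184.5) = 184.5
Total out = 935.9 mol/min; y_N₂ = 637.7 / 935.9 = 0.6813.

0.681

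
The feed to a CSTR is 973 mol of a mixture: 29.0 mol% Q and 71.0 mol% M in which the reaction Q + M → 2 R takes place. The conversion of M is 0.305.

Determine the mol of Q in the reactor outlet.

M reacted = 0.305 × 690.8 = 210.7 mol; ν_M = −1, so ξ = 210.7/1 = 210.7 mol.
Outlet amounts (n = n₀ + ν ξ):
  Q: 282.2 − 1(210.7) = 71.47
  M: 690.8 − 1(210.7) = 480.1
  R: 0 + 2(210.7) = 421.4

71.5 mol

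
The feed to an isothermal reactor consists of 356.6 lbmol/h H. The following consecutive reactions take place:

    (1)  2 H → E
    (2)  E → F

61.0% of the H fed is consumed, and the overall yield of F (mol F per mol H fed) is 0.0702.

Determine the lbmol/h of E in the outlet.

83.7 lbmol/h

Conversion of H: H consumed = 2ξ₁ = 0.61 × 356.6 → ξ₁ = 108.8 lbmol/h.
Yield of F: 1ξ₂ / 356.6 = 0.0702 → ξ₂ = 25.03 lbmol/h.
Outlet amounts (n = n₀ + Σ ν·ξ):
  H: 356.6 − 2(108.8) = 139.1
  E: 0 + 1(108.8) − 1(25.03) = 83.73
  F: 0 + 1(25.03) = 25.03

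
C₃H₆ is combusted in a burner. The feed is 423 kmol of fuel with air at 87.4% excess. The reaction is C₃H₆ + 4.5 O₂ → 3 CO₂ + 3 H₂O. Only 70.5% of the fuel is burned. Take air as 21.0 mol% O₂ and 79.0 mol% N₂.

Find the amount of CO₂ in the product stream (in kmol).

895 kmol

Stoichiometric O₂ = 4.5 × 423 = 1904 kmol; O₂ fed = 1904 × 1.874 = 3567 kmol.
N₂ fed = 3567 × 79/21 = 13420 kmol.
Fuel reacted = 0.705 × 423 → ξ = 298.2 kmol.
Outlet (n = n₀ + ν ξ):
  C₃H₆: 423 − 1(298.2) = 124.8
  O₂: 3567 − 4.5(298.2) = 2225
  N₂: 13420 (inert)
  CO₂: 0 + 3(298.2) = 894.6
  H₂O: 0 + 3(298.2) = 894.6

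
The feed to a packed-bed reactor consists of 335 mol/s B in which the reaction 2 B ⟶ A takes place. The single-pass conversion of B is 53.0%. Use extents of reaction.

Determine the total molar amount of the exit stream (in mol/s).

B reacted = 0.53 × 335 = 177.6 mol/s; ν_B = −2, so ξ = 177.6/2 = 88.78 mol/s.
Outlet amounts (n = n₀ + ν ξ):
  B: 335 − 2(88.78) = 157.4
  A: 0 + 1(88.78) = 88.78
Total out = 157.4 + 88.78 = 246.2 mol/s.

246 mol/s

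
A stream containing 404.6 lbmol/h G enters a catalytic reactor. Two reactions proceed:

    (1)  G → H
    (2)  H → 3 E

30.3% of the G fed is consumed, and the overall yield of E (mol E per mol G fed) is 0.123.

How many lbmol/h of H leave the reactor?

Conversion of G: G consumed = 1ξ₁ = 0.303 × 404.6 → ξ₁ = 122.6 lbmol/h.
Yield of E: 3ξ₂ / 404.6 = 0.123 → ξ₂ = 16.59 lbmol/h.
Outlet amounts (n = n₀ + Σ ν·ξ):
  G: 404.6 − 1(122.6) = 282
  H: 0 + 1(122.6) − 1(16.59) = 106
  E: 0 + 3(16.59) = 49.77

106 lbmol/h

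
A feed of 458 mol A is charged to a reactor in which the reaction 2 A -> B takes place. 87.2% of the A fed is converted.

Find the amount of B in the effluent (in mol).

A reacted = 0.872 × 458 = 399.4 mol; ν_A = −2, so ξ = 399.4/2 = 199.7 mol.
Outlet amounts (n = n₀ + ν ξ):
  A: 458 − 2(199.7) = 58.62
  B: 0 + 1(199.7) = 199.7

200 mol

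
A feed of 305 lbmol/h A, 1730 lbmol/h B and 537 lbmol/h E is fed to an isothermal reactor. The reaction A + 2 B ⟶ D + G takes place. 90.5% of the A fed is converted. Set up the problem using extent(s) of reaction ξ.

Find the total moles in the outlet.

A reacted = 0.905 × 305 = 276 lbmol/h; ν_A = −1, so ξ = 276/1 = 276 lbmol/h.
Outlet amounts (n = n₀ + ν ξ):
  A: 305 − 1(276) = 28.97
  B: 1730 − 2(276) = 1178
  D: 0 + 1(276) = 276
  G: 0 + 1(276) = 276
  E: 537 (inert)
Total out = 28.97 + 1178 + 276 + 276 + 537 = 2296 lbmol/h.

2300 lbmol/h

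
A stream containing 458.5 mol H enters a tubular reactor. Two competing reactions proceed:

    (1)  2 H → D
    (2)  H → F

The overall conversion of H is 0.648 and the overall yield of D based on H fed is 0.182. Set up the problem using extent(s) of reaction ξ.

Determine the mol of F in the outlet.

Yield of D: 1ξ₁ / 458.5 = 0.182 → ξ₁ = 83.45 mol.
Conversion of H: 2ξ₁ + 1ξ₂ = 0.648 × 458.5 = 297.1 → ξ₂ = 130.2 mol.
Outlet amounts (n = n₀ + Σ ν·ξ):
  H: 458.5 − 2(83.45) − 1(130.2) = 161.4
  D: 0 + 1(83.45) = 83.45
  F: 0 + 1(130.2) = 130.2

130 mol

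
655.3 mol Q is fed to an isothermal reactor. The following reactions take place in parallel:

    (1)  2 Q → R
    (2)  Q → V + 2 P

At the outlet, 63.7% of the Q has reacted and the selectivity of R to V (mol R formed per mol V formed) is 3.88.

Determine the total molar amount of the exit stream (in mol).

566 mol

Conversion of Q: Q consumed = 0.637 × 655.3 = 417.4 mol = 2ξ₁ + 1ξ₂.
Selectivity: 1ξ₁ / (1ξ₂) = 3.88 → ξ₁ = 3.88 ξ₂.
Substitute: (2·3.88 + 1) ξ₂ = 417.4 → ξ₂ = 47.65 mol, ξ₁ = 184.9 mol.
Outlet amounts (n = n₀ + Σ ν·ξ):
  Q: 655.3 − 2(184.9) − 1(47.65) = 237.9
  R: 0 + 1(184.9) = 184.9
  V: 0 + 1(47.65) = 47.65
  P: 0 + 2(47.65) = 95.3
Total out = 237.9 + 184.9 + 47.65 + 95.3 = 565.7 mol.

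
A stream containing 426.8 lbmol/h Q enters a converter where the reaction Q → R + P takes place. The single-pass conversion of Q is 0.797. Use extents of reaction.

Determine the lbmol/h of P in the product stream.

Q reacted = 0.797 × 426.8 = 340.2 lbmol/h; ν_Q = −1, so ξ = 340.2/1 = 340.2 lbmol/h.
Outlet amounts (n = n₀ + ν ξ):
  Q: 426.8 − 1(340.2) = 86.64
  R: 0 + 1(340.2) = 340.2
  P: 0 + 1(340.2) = 340.2

340 lbmol/h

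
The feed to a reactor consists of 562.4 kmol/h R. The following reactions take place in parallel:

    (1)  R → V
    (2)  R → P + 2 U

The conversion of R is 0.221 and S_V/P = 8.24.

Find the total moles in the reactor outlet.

Conversion of R: R consumed = 0.221 × 562.4 = 124.3 kmol/h = 1ξ₁ + 1ξ₂.
Selectivity: 1ξ₁ / (1ξ₂) = 8.24 → ξ₁ = 8.24 ξ₂.
Substitute: (1·8.24 + 1) ξ₂ = 124.3 → ξ₂ = 13.45 kmol/h, ξ₁ = 110.8 kmol/h.
Outlet amounts (n = n₀ + Σ ν·ξ):
  R: 562.4 − 1(110.8) − 1(13.45) = 438.1
  V: 0 + 1(110.8) = 110.8
  P: 0 + 1(13.45) = 13.45
  U: 0 + 2(13.45) = 26.9
Total out = 438.1 + 110.8 + 13.45 + 26.9 = 589.3 kmol/h.

589 kmol/h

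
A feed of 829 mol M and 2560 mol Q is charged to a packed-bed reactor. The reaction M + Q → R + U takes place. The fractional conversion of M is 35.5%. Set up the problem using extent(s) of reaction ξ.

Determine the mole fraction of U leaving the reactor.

0.0868

M reacted = 0.355 × 829 = 294.3 mol; ν_M = −1, so ξ = 294.3/1 = 294.3 mol.
Outlet amounts (n = n₀ + ν ξ):
  M: 829 − 1(294.3) = 534.7
  Q: 2560 − 1(294.3) = 2266
  R: 0 + 1(294.3) = 294.3
  U: 0 + 1(294.3) = 294.3
Total out = 3389 mol; y_U = 294.3 / 3389 = 0.08684.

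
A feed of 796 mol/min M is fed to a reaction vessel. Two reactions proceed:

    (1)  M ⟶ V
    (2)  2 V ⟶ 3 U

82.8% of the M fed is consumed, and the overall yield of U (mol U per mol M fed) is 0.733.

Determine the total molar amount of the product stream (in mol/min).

Conversion of M: M consumed = 1ξ₁ = 0.828 × 796 → ξ₁ = 659.1 mol/min.
Yield of U: 3ξ₂ / 796 = 0.733 → ξ₂ = 194.5 mol/min.
Outlet amounts (n = n₀ + Σ ν·ξ):
  M: 796 − 1(659.1) = 136.9
  V: 0 + 1(659.1) − 2(194.5) = 270.1
  U: 0 + 3(194.5) = 583.5
Total out = 136.9 + 270.1 + 583.5 = 990.5 mol/min.

990 mol/min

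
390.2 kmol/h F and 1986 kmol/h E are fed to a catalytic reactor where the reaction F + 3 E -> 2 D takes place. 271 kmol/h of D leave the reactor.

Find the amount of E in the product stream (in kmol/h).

1580 kmol/h

For D: n = n₀ + 2ξ → 271 = 0 + 2ξ, giving ξ = 135.5 kmol/h.
Outlet amounts (n = n₀ + ν ξ):
  F: 390.2 − 1(135.5) = 254.7
  E: 1986 − 3(135.5) = 1580
  D: 0 + 2(135.5) = 271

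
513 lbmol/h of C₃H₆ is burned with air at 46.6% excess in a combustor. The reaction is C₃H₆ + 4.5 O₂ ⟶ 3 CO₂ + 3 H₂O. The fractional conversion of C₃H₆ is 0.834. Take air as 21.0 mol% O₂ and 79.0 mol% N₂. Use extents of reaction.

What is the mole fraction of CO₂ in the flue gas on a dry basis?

Stoichiometric O₂ = 4.5 × 513 = 2308 lbmol/h; O₂ fed = 2308 × 1.466 = 3384 lbmol/h.
N₂ fed = 3384 × 79/21 = 12730 lbmol/h.
Fuel reacted = 0.834 × 513 → ξ = 427.8 lbmol/h.
Outlet (n = n₀ + ν ξ):
  C₃H₆: 513 − 1(427.8) = 85.16
  O₂: 3384 − 4.5(427.8) = 1459
  N₂: 12730 (inert)
  CO₂: 0 + 3(427.8) = 1284
  H₂O: 0 + 3(427.8) = 1284
Dry total = 15560 lbmol/h; y_CO₂ (dry) = 1284 / 15560 = 0.08249.

0.0825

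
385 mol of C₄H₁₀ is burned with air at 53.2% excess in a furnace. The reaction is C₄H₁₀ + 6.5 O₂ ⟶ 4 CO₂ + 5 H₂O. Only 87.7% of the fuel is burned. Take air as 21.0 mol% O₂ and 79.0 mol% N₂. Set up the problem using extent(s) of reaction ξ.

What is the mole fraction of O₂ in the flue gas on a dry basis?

Stoichiometric O₂ = 6.5 × 385 = 2502 mol; O₂ fed = 2502 × 1.532 = 3834 mol.
N₂ fed = 3834 × 79/21 = 14420 mol.
Fuel reacted = 0.877 × 385 → ξ = 337.6 mol.
Outlet (n = n₀ + ν ξ):
  C₄H₁₀: 385 − 1(337.6) = 47.36
  O₂: 3834 − 6.5(337.6) = 1639
  N₂: 14420 (inert)
  CO₂: 0 + 4(337.6) = 1351
  H₂O: 0 + 5(337.6) = 1688
Dry total = 17460 mol; y_O₂ (dry) = 1639 / 17460 = 0.09388.

0.0939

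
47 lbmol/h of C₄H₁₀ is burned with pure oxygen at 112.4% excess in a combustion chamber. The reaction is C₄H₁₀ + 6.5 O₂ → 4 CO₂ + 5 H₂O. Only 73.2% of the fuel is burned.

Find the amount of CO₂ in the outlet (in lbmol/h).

138 lbmol/h

Stoichiometric O₂ = 6.5 × 47 = 305.5 lbmol/h; O₂ fed = 305.5 × 2.124 = 648.9 lbmol/h.
Fuel reacted = 0.732 × 47 → ξ = 34.4 lbmol/h.
Outlet (n = n₀ + ν ξ):
  C₄H₁₀: 47 − 1(34.4) = 12.6
  O₂: 648.9 − 6.5(34.4) = 425.3
  CO₂: 0 + 4(34.4) = 137.6
  H₂O: 0 + 5(34.4) = 172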